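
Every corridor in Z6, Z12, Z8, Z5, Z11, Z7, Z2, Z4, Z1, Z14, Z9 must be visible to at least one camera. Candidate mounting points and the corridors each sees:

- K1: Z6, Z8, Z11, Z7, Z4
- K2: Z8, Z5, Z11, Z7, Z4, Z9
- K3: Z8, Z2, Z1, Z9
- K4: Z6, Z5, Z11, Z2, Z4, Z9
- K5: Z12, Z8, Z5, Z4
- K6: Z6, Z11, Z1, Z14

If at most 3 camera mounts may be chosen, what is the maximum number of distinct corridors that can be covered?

10

Choosing K1, K3, K5 covers {Z6, Z12, Z8, Z5, Z11, Z7, Z2, Z4, Z1, Z9} — 10 corridors.
No choice of 3 camera mounts does better; here Z14 is left uncovered.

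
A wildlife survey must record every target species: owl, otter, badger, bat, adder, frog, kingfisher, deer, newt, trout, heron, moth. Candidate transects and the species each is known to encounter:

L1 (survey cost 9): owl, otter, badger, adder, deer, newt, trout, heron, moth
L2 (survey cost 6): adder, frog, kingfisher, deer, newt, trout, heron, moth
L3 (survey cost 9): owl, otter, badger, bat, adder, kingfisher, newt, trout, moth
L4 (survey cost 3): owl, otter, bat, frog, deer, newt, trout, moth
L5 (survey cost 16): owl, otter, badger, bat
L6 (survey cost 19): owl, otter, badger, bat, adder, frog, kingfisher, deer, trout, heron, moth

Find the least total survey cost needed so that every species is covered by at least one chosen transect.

15

L2, L3 cover every species at survey cost 6 + 9 = 15.
Any cover uses at least 2 transects; among all covering selections none totals below 15.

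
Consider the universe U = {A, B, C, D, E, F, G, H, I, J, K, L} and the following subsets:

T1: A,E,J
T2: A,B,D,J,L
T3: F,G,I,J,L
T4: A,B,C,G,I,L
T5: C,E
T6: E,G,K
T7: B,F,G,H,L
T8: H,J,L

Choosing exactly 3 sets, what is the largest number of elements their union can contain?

Choosing T1, T4, T7 covers {A, B, C, E, F, G, H, I, J, L} — 10 elements.
No choice of 3 sets does better; here D, K are left uncovered.

10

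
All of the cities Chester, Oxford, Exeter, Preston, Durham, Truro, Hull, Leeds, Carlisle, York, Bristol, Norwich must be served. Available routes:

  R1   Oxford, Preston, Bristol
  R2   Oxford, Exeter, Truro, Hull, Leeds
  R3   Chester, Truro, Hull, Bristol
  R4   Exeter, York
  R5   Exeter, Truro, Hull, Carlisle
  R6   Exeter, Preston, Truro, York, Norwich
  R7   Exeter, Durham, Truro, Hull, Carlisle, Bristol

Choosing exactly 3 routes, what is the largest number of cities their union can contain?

11

Choosing R2, R6, R7 covers {Oxford, Exeter, Preston, Durham, Truro, Hull, Leeds, Carlisle, York, Bristol, Norwich} — 11 cities.
No choice of 3 routes does better; here Chester is left uncovered.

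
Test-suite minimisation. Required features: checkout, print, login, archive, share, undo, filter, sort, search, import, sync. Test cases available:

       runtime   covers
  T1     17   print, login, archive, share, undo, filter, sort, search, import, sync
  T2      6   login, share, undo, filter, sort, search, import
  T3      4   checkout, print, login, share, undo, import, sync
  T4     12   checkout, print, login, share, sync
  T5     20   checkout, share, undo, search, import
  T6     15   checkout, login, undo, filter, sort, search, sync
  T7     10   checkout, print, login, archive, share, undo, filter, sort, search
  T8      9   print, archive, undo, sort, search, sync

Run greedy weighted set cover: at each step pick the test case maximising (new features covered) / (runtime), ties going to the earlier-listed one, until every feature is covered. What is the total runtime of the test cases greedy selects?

Pick 1: T3 adds 7 new (checkout, print, login, share, undo, import, sync) at runtime 4 (ratio 7/4).
Pick 2: T2 adds 3 new (filter, sort, search) at runtime 6 (ratio 3/6).
Pick 3: T8 adds 1 new (archive) at runtime 9 (ratio 1/9).
Greedy total runtime: 4 + 6 + 9 = 19. (The true optimum is 14, so greedy overshoots here.)

19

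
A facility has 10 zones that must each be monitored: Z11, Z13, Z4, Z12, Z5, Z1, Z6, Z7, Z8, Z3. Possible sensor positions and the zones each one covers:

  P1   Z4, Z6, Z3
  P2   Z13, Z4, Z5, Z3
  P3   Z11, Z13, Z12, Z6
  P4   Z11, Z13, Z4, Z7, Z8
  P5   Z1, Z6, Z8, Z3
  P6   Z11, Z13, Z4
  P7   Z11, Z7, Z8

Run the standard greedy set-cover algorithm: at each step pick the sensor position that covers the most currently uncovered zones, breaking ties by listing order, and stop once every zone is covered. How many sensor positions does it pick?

4

Pick 1: P4 covers 5 new zones (Z11, Z13, Z4, Z7, Z8).
Pick 2: P5 covers 3 new zones (Z1, Z6, Z3).
Pick 3: P2 covers 1 new zones (Z5).
Pick 4: P3 covers 1 new zones (Z12).
Greedy uses 4 sensor positions.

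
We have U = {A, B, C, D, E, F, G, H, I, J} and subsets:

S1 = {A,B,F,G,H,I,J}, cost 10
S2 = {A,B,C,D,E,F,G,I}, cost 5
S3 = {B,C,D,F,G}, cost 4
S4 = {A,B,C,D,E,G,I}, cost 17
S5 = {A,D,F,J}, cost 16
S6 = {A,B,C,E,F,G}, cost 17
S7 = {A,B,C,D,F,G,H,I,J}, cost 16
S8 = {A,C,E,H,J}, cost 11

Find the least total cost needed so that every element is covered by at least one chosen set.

15

S1, S2 cover every element at cost 10 + 5 = 15.
Any cover uses at least 2 sets; among all covering selections none totals below 15.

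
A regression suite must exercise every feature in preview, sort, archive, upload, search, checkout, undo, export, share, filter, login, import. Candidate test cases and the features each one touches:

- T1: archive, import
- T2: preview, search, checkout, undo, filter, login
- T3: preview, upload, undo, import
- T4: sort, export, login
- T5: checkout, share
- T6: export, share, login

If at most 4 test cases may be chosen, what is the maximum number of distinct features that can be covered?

Choosing T1, T2, T3, T4 covers {preview, sort, archive, upload, search, checkout, undo, export, filter, login, import} — 11 features.
No choice of 4 test cases does better; here share is left uncovered.

11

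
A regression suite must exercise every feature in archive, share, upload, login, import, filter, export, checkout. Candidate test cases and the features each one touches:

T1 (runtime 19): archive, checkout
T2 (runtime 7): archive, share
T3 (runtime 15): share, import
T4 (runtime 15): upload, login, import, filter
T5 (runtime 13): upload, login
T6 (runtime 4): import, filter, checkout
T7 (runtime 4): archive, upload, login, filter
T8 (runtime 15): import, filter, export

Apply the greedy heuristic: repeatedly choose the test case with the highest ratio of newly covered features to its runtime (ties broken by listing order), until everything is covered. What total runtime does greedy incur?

Pick 1: T7 adds 4 new (archive, upload, login, filter) at runtime 4 (ratio 4/4).
Pick 2: T6 adds 2 new (import, checkout) at runtime 4 (ratio 2/4).
Pick 3: T2 adds 1 new (share) at runtime 7 (ratio 1/7).
Pick 4: T8 adds 1 new (export) at runtime 15 (ratio 1/15).
Greedy total runtime: 4 + 4 + 7 + 15 = 30.

30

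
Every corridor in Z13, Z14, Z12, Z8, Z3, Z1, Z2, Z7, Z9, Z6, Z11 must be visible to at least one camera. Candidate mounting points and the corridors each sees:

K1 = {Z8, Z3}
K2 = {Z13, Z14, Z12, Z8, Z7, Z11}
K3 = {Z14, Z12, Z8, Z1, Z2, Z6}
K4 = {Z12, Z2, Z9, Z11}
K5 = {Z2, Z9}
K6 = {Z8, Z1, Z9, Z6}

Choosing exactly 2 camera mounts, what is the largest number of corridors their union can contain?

9

Choosing K2, K3 covers {Z13, Z14, Z12, Z8, Z1, Z2, Z7, Z6, Z11} — 9 corridors.
No choice of 2 camera mounts does better; here Z3, Z9 are left uncovered.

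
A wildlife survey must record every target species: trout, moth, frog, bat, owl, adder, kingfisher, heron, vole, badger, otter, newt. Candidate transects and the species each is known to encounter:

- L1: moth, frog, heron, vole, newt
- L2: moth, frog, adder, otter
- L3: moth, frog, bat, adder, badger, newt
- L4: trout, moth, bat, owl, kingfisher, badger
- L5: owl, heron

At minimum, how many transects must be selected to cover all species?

3

L1, L2, L4 together cover {trout, moth, frog, bat, owl, adder, kingfisher, heron, vole, badger, otter, newt} — every species.
No 2 of the 5 transects cover everything (all 10 pairs fall short), so 3 is minimum.
Greedy (largest uncovered first) would take L3, L4, L1, L2 — 4 transects — but 3 suffice.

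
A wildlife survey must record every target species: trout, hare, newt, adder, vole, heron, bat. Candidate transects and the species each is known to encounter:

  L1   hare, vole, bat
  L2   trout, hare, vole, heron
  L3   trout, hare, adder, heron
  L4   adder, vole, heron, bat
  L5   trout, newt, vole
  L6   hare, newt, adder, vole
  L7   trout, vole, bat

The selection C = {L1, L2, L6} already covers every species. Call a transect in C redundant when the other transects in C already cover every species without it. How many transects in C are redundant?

0

Drop L1: bat uncovered — not redundant.
Drop L2: trout, heron uncovered — not redundant.
Drop L6: newt, adder uncovered — not redundant.
None of the transects in C is redundant.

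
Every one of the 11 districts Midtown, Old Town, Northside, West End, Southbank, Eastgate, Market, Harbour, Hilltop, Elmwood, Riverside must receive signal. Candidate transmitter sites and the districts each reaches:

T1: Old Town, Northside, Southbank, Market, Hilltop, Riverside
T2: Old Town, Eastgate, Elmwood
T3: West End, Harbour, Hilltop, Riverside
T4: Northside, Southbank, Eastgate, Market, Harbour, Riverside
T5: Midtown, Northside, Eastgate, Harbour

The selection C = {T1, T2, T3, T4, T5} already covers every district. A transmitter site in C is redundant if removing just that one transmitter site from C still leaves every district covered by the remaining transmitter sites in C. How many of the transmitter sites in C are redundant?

2

Drop T1: the rest still cover every district — redundant.
Drop T2: Elmwood uncovered — not redundant.
Drop T3: West End uncovered — not redundant.
Drop T4: the rest still cover every district — redundant.
Drop T5: Midtown uncovered — not redundant.
2 redundant: T1, T4.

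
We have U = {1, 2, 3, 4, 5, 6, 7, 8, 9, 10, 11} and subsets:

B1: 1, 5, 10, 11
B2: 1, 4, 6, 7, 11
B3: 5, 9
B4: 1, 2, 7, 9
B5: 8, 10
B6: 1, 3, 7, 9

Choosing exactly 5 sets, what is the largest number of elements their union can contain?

Choosing B1, B2, B4, B5, B6 covers {1, 2, 3, 4, 5, 6, 7, 8, 9, 10, 11} — 11 elements.
That is all 11 elements.

11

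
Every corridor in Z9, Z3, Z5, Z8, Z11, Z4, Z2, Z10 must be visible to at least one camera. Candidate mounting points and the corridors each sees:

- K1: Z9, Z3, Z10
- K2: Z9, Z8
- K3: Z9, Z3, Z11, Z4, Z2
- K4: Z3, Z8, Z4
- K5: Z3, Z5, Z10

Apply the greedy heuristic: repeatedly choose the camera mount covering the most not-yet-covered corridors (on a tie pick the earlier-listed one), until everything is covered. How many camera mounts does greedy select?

3

Pick 1: K3 covers 5 new corridors (Z9, Z3, Z11, Z4, Z2).
Pick 2: K5 covers 2 new corridors (Z5, Z10).
Pick 3: K2 covers 1 new corridors (Z8).
Greedy uses 3 camera mounts.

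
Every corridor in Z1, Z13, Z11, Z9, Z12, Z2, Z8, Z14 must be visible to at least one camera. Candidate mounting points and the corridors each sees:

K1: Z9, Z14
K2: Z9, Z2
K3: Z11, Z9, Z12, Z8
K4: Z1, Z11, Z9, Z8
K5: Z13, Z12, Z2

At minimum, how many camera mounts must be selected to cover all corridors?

K1, K4, K5 together cover {Z1, Z13, Z11, Z9, Z12, Z2, Z8, Z14} — every corridor.
No 2 of the 5 camera mounts cover everything (all 10 pairs fall short), so 3 is minimum.

3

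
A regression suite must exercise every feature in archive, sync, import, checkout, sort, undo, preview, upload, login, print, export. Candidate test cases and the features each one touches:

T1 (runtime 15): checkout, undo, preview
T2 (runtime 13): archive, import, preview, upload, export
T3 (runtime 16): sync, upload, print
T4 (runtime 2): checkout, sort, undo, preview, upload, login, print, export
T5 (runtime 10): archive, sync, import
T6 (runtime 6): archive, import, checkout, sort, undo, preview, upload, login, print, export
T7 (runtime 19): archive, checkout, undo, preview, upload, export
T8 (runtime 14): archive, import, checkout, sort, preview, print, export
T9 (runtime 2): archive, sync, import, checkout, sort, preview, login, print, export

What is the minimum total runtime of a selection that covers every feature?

T4, T9 cover every feature at runtime 2 + 2 = 4.
Any cover uses at least 2 test cases; among all covering selections none totals below 4.

4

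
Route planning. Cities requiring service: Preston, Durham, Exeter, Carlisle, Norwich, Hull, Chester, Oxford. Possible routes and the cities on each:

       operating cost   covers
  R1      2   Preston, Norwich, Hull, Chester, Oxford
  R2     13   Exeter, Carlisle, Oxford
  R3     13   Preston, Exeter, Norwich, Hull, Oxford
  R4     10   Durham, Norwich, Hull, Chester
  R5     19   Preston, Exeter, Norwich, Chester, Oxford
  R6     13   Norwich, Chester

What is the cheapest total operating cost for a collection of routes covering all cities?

25

R1, R2, R4 cover every city at operating cost 2 + 13 + 10 = 25.
Any cover uses at least 3 routes; among all covering selections none totals below 25.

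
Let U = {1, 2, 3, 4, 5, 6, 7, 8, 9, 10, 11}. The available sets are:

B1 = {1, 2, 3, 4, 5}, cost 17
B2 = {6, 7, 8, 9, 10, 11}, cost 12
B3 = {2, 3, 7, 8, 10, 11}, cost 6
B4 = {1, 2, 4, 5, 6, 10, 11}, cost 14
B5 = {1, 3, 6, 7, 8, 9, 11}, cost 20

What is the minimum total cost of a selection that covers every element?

29

B1, B2 cover every element at cost 17 + 12 = 29.
Any cover uses at least 2 sets; among all covering selections none totals below 29.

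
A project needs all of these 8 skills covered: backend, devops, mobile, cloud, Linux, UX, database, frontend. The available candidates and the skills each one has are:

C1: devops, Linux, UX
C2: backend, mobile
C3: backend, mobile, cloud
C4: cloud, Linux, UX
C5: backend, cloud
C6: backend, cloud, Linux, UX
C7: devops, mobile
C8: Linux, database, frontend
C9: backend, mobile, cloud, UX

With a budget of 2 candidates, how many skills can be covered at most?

Choosing C8, C9 covers {backend, mobile, cloud, Linux, UX, database, frontend} — 7 skills.
No choice of 2 candidates does better; here devops is left uncovered.

7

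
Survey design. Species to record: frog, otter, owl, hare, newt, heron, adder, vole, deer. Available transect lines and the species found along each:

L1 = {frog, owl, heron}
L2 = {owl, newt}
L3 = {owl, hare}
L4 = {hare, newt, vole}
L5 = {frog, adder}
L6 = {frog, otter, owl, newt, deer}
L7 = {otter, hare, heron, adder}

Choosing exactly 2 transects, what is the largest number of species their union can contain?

Choosing L6, L7 covers {frog, otter, owl, hare, newt, heron, adder, deer} — 8 species.
No choice of 2 transects does better; here vole is left uncovered.

8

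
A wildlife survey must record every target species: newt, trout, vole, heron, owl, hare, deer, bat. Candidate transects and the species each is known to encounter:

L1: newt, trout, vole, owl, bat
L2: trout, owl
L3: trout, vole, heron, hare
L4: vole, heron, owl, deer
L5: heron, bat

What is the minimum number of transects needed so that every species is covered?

3

L1, L3, L4 together cover {newt, trout, vole, heron, owl, hare, deer, bat} — every species.
No 2 of the 5 transects cover everything (all 10 pairs fall short), so 3 is minimum.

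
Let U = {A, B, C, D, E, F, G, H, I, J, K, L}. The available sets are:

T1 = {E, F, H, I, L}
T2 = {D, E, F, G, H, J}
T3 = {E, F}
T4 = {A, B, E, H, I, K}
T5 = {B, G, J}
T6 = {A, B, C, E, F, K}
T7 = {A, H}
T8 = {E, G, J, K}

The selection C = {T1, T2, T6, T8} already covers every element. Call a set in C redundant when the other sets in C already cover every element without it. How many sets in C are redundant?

1

Drop T1: I, L uncovered — not redundant.
Drop T2: D uncovered — not redundant.
Drop T6: A, B, C uncovered — not redundant.
Drop T8: the rest still cover every element — redundant.
1 redundant: T8.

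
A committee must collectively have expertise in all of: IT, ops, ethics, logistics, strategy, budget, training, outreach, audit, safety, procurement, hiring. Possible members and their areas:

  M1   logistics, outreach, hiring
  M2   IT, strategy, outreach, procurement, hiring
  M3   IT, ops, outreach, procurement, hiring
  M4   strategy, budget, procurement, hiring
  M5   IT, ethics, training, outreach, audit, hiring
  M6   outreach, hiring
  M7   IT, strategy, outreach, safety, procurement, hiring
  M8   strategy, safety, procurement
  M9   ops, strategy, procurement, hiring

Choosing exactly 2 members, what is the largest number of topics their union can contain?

9

Choosing M4, M5 covers {IT, ethics, strategy, budget, training, outreach, audit, procurement, hiring} — 9 topics.
No choice of 2 members does better; here ops, logistics, safety are left uncovered.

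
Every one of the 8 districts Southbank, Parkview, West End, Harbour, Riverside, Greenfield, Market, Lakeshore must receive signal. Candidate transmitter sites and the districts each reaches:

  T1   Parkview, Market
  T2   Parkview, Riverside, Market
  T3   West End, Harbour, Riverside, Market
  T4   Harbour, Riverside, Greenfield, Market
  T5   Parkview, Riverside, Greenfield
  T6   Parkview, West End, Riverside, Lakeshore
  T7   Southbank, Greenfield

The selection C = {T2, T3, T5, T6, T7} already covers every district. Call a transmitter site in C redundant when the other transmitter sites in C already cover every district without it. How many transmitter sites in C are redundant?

2

Drop T2: the rest still cover every district — redundant.
Drop T3: Harbour uncovered — not redundant.
Drop T5: the rest still cover every district — redundant.
Drop T6: Lakeshore uncovered — not redundant.
Drop T7: Southbank uncovered — not redundant.
2 redundant: T2, T5.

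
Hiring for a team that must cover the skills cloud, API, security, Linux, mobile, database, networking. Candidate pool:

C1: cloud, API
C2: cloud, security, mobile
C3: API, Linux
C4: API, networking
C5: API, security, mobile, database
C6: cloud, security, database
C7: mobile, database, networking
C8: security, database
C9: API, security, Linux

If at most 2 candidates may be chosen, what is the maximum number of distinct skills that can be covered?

6

Choosing C7, C9 covers {API, security, Linux, mobile, database, networking} — 6 skills.
No choice of 2 candidates does better; here cloud is left uncovered.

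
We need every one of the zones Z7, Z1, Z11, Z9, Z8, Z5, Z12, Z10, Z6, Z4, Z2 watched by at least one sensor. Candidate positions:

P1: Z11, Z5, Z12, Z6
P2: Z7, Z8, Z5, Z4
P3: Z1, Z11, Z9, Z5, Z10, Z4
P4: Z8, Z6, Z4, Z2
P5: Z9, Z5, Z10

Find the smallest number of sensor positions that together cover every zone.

P1, P2, P3, P4 together cover {Z7, Z1, Z11, Z9, Z8, Z5, Z12, Z10, Z6, Z4, Z2} — every zone.
No 3 of the 5 sensor positions cover everything (all 10 triples fall short), so 4 is minimum.

4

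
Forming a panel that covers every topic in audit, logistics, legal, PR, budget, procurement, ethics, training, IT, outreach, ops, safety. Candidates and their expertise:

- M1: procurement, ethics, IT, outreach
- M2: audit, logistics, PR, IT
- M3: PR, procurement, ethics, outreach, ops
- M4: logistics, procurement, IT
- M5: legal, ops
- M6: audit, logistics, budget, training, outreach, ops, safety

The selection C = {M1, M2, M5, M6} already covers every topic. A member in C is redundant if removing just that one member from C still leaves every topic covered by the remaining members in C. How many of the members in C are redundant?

0

Drop M1: procurement, ethics uncovered — not redundant.
Drop M2: PR uncovered — not redundant.
Drop M5: legal uncovered — not redundant.
Drop M6: budget, training, safety uncovered — not redundant.
None of the members in C is redundant.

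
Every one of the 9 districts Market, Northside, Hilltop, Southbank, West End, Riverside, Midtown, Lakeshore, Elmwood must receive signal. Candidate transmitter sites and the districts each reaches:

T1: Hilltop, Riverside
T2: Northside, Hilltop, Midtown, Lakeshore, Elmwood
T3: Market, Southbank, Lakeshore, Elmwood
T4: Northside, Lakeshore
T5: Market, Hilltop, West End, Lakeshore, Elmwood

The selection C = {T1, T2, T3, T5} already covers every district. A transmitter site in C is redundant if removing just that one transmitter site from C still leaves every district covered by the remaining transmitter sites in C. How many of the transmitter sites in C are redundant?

0

Drop T1: Riverside uncovered — not redundant.
Drop T2: Northside, Midtown uncovered — not redundant.
Drop T3: Southbank uncovered — not redundant.
Drop T5: West End uncovered — not redundant.
None of the transmitter sites in C is redundant.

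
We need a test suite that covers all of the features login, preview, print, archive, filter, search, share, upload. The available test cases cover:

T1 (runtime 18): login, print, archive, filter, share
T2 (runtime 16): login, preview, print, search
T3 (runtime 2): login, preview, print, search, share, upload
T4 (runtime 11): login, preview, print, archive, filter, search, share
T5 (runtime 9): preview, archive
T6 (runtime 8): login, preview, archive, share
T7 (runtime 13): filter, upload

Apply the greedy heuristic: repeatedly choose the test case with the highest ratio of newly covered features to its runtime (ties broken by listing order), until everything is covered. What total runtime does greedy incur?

Pick 1: T3 adds 6 new (login, preview, print, search, share, upload) at runtime 2 (ratio 6/2).
Pick 2: T4 adds 2 new (archive, filter) at runtime 11 (ratio 2/11).
Greedy total runtime: 2 + 11 = 13.

13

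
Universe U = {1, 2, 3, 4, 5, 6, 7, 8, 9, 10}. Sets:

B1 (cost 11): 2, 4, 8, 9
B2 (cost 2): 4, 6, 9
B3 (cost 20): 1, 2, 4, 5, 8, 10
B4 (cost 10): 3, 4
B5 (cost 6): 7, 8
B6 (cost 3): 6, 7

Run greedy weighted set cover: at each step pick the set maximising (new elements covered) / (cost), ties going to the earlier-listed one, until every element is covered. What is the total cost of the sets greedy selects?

Pick 1: B2 adds 3 new (4, 6, 9) at cost 2 (ratio 3/2).
Pick 2: B5 adds 2 new (7, 8) at cost 6 (ratio 2/6).
Pick 3: B3 adds 4 new (1, 2, 5, 10) at cost 20 (ratio 4/20).
Pick 4: B4 adds 1 new (3) at cost 10 (ratio 1/10).
Greedy total cost: 2 + 6 + 20 + 10 = 38. (The true optimum is 35, so greedy overshoots here.)

38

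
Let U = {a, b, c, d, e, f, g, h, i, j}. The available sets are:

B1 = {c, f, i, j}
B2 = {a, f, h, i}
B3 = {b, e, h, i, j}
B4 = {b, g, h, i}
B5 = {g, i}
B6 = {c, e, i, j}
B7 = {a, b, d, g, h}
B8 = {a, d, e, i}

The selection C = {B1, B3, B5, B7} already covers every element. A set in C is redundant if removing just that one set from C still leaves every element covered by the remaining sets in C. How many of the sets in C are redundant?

1

Drop B1: c, f uncovered — not redundant.
Drop B3: e uncovered — not redundant.
Drop B5: the rest still cover every element — redundant.
Drop B7: a, d uncovered — not redundant.
1 redundant: B5.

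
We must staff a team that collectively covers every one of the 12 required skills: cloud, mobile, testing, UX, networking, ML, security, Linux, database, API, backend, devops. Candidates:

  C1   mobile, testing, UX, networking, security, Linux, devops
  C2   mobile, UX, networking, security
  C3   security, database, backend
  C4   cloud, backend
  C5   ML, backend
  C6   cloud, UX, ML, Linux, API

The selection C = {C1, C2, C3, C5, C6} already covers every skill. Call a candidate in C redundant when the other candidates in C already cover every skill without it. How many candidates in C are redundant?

2

Drop C1: testing, devops uncovered — not redundant.
Drop C2: the rest still cover every skill — redundant.
Drop C3: database uncovered — not redundant.
Drop C5: the rest still cover every skill — redundant.
Drop C6: cloud, API uncovered — not redundant.
2 redundant: C2, C5.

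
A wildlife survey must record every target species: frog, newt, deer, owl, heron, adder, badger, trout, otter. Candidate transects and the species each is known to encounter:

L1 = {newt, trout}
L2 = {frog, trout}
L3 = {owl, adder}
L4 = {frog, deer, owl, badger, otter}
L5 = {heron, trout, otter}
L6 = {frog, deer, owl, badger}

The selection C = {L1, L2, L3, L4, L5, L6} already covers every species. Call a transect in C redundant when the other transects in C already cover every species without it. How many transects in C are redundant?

3

Drop L1: newt uncovered — not redundant.
Drop L2: the rest still cover every species — redundant.
Drop L3: adder uncovered — not redundant.
Drop L4: the rest still cover every species — redundant.
Drop L5: heron uncovered — not redundant.
Drop L6: the rest still cover every species — redundant.
3 redundant: L2, L4, L6.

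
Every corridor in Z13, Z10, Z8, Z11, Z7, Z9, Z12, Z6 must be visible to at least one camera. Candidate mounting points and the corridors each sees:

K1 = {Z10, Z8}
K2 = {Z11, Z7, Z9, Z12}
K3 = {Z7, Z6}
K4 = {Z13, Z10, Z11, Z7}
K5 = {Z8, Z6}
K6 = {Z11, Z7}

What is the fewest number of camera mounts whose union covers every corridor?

3

K2, K4, K5 together cover {Z13, Z10, Z8, Z11, Z7, Z9, Z12, Z6} — every corridor.
No 2 of the 6 camera mounts cover everything (all 15 pairs fall short), so 3 is minimum.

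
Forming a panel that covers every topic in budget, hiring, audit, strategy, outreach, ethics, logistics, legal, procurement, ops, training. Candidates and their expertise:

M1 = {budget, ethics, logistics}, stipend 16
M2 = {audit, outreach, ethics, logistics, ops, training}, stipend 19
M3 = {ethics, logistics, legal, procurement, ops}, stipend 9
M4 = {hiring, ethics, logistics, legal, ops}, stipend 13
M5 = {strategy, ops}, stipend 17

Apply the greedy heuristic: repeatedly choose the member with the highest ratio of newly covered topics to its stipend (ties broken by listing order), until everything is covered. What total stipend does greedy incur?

74

Pick 1: M3 adds 5 new (ethics, logistics, legal, procurement, ops) at stipend 9 (ratio 5/9).
Pick 2: M2 adds 3 new (audit, outreach, training) at stipend 19 (ratio 3/19).
Pick 3: M4 adds 1 new (hiring) at stipend 13 (ratio 1/13).
Pick 4: M1 adds 1 new (budget) at stipend 16 (ratio 1/16).
Pick 5: M5 adds 1 new (strategy) at stipend 17 (ratio 1/17).
Greedy total stipend: 9 + 19 + 13 + 16 + 17 = 74.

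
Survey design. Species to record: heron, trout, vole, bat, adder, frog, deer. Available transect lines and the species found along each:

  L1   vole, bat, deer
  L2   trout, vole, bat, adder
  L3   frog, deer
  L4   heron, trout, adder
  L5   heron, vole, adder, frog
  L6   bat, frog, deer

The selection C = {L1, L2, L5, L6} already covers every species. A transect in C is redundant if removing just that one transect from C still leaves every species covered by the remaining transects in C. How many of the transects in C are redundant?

Drop L1: the rest still cover every species — redundant.
Drop L2: trout uncovered — not redundant.
Drop L5: heron uncovered — not redundant.
Drop L6: the rest still cover every species — redundant.
2 redundant: L1, L6.

2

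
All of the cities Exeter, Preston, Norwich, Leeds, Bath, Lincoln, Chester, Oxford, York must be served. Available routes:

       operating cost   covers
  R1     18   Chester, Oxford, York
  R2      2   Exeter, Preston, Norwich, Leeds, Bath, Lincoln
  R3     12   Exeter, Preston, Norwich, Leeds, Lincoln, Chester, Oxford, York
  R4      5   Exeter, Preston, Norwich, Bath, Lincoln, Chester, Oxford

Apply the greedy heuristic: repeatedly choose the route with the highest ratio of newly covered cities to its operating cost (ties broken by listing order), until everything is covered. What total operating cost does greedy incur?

19

Pick 1: R2 adds 6 new (Exeter, Preston, Norwich, Leeds, Bath, Lincoln) at operating cost 2 (ratio 6/2).
Pick 2: R4 adds 2 new (Chester, Oxford) at operating cost 5 (ratio 2/5).
Pick 3: R3 adds 1 new (York) at operating cost 12 (ratio 1/12).
Greedy total operating cost: 2 + 5 + 12 = 19. (The true optimum is 14, so greedy overshoots here.)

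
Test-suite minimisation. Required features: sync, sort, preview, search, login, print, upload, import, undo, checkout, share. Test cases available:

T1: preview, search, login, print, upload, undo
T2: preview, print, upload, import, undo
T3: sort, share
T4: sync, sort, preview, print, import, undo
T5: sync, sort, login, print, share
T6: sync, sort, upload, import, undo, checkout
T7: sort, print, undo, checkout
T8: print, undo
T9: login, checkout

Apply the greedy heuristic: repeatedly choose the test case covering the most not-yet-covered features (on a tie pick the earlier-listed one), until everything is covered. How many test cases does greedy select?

Pick 1: T1 covers 6 new features (preview, search, login, print, upload, undo).
Pick 2: T6 covers 4 new features (sync, sort, import, checkout).
Pick 3: T3 covers 1 new features (share).
Greedy uses 3 test cases.

3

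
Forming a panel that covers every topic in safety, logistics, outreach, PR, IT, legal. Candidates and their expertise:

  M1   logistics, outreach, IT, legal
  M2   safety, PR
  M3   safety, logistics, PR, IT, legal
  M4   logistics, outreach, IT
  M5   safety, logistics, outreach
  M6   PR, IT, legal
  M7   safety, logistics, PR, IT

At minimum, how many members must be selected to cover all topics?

M1, M2 together cover {safety, logistics, outreach, PR, IT, legal} — every topic.
No single member contains all 6 topics, so 2 is optimal.

2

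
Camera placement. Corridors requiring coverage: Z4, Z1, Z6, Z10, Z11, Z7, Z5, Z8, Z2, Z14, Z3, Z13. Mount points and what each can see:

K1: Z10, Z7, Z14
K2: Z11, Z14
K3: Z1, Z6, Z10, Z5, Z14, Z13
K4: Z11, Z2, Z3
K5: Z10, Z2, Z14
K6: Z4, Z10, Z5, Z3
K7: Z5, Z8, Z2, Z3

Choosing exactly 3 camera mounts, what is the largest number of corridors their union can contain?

Choosing K1, K3, K4 covers {Z1, Z6, Z10, Z11, Z7, Z5, Z2, Z14, Z3, Z13} — 10 corridors.
No choice of 3 camera mounts does better; here Z4, Z8 are left uncovered.

10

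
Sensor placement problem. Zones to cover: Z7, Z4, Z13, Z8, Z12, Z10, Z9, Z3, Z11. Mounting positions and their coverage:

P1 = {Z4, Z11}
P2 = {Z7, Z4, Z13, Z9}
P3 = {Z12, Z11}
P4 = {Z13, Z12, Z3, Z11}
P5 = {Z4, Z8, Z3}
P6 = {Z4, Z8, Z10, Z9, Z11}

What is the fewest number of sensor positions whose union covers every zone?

P2, P4, P6 together cover {Z7, Z4, Z13, Z8, Z12, Z10, Z9, Z3, Z11} — every zone.
No 2 of the 6 sensor positions cover everything (all 15 pairs fall short), so 3 is minimum.

3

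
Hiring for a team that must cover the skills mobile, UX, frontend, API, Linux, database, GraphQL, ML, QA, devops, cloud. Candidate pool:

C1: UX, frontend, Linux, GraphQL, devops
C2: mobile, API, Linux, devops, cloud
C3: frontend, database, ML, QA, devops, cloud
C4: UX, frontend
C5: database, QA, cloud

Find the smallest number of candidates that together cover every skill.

C1, C2, C3 together cover {mobile, UX, frontend, API, Linux, database, GraphQL, ML, QA, devops, cloud} — every skill.
No 2 of the 5 candidates cover everything (all 10 pairs fall short), so 3 is minimum.

3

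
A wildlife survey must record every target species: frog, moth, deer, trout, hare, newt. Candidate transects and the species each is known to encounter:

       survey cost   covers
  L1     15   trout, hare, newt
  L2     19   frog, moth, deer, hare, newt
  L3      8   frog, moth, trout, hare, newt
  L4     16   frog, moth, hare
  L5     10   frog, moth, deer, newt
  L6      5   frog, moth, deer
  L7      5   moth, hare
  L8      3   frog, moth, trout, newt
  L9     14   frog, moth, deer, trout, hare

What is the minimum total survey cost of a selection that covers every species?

L3, L6 cover every species at survey cost 8 + 5 = 13.
Any cover uses at least 2 transects; among all covering selections none totals below 13.

13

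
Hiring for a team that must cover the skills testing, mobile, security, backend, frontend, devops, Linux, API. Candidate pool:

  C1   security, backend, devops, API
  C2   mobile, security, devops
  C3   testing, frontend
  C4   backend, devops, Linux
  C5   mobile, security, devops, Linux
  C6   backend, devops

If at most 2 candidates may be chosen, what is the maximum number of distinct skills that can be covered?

6

Choosing C1, C3 covers {testing, security, backend, frontend, devops, API} — 6 skills.
No choice of 2 candidates does better; here mobile, Linux are left uncovered.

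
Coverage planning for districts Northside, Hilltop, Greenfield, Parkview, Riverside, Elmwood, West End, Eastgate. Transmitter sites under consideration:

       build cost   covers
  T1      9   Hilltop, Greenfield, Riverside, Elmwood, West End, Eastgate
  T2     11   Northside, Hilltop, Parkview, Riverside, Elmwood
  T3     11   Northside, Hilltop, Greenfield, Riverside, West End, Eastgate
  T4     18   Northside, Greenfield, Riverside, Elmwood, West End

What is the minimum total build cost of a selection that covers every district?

20

T1, T2 cover every district at build cost 9 + 11 = 20.
Any cover uses at least 2 transmitter sites; among all covering selections none totals below 20.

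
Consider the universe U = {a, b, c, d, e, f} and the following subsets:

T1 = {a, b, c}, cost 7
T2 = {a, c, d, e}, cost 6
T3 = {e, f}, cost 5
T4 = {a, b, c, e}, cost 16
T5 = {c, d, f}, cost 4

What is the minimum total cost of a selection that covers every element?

T1, T3, T5 cover every element at cost 7 + 5 + 4 = 16.
Any cover uses at least 2 sets; among all covering selections none totals below 16.

16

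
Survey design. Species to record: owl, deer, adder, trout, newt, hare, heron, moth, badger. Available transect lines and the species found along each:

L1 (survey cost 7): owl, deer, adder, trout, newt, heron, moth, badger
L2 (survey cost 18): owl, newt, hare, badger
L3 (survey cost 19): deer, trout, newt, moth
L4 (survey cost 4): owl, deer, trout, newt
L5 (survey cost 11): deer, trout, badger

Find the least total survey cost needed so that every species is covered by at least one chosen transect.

25

L1, L2 cover every species at survey cost 7 + 18 = 25.
Any cover uses at least 2 transects; among all covering selections none totals below 25.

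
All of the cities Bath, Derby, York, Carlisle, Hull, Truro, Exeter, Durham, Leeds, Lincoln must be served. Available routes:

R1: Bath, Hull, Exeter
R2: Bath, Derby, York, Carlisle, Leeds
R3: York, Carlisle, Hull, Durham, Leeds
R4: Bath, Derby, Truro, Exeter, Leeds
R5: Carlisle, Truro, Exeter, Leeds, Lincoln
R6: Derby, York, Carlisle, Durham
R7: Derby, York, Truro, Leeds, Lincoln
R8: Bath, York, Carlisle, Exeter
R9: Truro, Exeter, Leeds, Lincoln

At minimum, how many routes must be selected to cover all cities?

R1, R3, R7 together cover {Bath, Derby, York, Carlisle, Hull, Truro, Exeter, Durham, Leeds, Lincoln} — every city.
No 2 of the 9 routes cover everything (all 36 pairs fall short), so 3 is minimum.

3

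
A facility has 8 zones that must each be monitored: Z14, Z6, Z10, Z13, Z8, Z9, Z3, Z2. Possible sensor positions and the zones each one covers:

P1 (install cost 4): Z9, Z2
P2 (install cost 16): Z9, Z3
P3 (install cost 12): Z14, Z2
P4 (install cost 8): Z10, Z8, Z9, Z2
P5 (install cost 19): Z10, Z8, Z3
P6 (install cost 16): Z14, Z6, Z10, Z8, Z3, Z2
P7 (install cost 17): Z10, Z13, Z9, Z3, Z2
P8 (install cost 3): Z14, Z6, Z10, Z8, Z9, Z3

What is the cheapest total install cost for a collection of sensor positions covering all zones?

20

P7, P8 cover every zone at install cost 17 + 3 = 20.
Any cover uses at least 2 sensor positions; among all covering selections none totals below 20.
Greedy by coverage-per-install cost would pick P8, P1, P7 for 24 — worse than the optimum 20.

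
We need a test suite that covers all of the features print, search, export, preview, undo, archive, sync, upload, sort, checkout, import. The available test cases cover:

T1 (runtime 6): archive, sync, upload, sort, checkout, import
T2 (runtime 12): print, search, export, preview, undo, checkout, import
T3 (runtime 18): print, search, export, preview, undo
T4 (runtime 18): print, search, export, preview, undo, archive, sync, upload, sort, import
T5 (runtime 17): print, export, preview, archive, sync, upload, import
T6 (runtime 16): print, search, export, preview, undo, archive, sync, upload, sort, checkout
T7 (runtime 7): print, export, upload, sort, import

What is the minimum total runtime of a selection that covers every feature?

T1, T2 cover every feature at runtime 6 + 12 = 18.
Any cover uses at least 2 test cases; among all covering selections none totals below 18.

18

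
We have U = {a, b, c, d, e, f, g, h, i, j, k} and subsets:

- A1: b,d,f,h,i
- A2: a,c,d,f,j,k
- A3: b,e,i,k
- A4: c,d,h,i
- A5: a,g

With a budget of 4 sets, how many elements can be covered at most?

Choosing A1, A2, A3, A5 covers {a, b, c, d, e, f, g, h, i, j, k} — 11 elements.
That is all 11 elements.

11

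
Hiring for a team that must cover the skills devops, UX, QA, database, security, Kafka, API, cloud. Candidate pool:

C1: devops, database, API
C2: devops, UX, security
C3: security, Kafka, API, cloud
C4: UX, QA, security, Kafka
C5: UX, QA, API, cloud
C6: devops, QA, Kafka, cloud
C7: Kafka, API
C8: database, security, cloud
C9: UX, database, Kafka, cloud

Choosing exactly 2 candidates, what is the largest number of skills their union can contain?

Choosing C1, C4 covers {devops, UX, QA, database, security, Kafka, API} — 7 skills.
No choice of 2 candidates does better; here cloud is left uncovered.

7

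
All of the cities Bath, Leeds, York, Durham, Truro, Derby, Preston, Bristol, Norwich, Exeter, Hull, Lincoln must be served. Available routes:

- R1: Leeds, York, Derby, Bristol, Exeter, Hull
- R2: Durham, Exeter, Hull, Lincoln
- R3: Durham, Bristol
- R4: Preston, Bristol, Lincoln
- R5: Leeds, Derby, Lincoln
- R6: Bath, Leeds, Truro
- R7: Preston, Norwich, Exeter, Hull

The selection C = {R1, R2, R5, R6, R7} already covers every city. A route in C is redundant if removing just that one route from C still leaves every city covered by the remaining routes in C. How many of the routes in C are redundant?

Drop R1: York, Bristol uncovered — not redundant.
Drop R2: Durham uncovered — not redundant.
Drop R5: the rest still cover every city — redundant.
Drop R6: Bath, Truro uncovered — not redundant.
Drop R7: Preston, Norwich uncovered — not redundant.
1 redundant: R5.

1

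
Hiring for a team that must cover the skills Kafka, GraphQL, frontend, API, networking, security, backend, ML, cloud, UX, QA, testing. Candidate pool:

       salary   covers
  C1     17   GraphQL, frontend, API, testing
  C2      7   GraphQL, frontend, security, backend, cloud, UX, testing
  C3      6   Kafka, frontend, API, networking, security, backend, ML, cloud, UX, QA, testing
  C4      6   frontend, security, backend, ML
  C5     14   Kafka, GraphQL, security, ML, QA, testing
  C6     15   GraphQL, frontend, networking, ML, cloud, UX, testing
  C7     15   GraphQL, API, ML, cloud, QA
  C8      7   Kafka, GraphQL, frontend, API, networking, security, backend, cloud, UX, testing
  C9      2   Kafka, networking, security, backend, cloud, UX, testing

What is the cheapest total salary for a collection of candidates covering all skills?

13

C2, C3 cover every skill at salary 7 + 6 = 13.
Any cover uses at least 2 candidates; among all covering selections none totals below 13.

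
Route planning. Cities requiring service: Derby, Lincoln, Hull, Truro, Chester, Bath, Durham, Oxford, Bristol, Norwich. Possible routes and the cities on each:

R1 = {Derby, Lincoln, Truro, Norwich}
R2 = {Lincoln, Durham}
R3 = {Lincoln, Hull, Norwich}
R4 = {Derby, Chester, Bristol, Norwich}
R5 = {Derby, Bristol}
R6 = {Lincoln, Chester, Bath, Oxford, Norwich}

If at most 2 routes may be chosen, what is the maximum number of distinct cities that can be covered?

7

Choosing R1, R6 covers {Derby, Lincoln, Truro, Chester, Bath, Oxford, Norwich} — 7 cities.
No choice of 2 routes does better; here Hull, Durham, Bristol are left uncovered.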